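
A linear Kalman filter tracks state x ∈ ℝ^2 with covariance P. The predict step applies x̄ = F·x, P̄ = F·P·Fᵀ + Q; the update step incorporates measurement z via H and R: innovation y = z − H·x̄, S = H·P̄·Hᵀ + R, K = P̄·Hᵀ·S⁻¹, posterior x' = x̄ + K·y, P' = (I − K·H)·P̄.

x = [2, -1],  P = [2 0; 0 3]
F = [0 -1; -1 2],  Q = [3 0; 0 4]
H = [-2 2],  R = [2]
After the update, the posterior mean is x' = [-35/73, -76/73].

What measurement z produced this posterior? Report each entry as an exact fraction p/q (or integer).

x̄ = F·x = [1, -4]
P̄ = F·P·Fᵀ + Q = [6 -6; -6 18]
S = H·P̄·Hᵀ + R = [146]
K = P̄·Hᵀ·S⁻¹ = [-12/73; 24/73]
x' − x̄ = [-108/73, 216/73] = K·y
y = (KᵀK)⁻¹·Kᵀ·(x' − x̄) = [9]
z = y + H·x̄ = [9] + [-10] = [-1]

z = [-1]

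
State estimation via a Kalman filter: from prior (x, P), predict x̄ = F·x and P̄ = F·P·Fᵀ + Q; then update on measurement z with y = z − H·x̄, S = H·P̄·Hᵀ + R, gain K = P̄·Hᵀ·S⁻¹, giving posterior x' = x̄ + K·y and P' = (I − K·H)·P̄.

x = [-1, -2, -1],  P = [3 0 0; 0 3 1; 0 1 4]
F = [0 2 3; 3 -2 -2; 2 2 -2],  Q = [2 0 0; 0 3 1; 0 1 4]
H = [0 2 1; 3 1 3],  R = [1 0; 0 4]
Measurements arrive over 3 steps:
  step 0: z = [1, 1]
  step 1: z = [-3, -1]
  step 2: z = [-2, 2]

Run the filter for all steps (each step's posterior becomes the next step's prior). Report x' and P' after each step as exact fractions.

step 0: x' = [34679/240137, 128832/240137, -13948/240137], P' = [1405258/240137 755748/240137 -1586614/240137; 755748/240137 525305/240137 -952055/240137; -1586614/240137 -952055/240137 1946503/240137]
step 1: x' = [16179273311/19585474383, -7735158725/6528491461, -13416559891/19585474383], P' = [41821958450/19585474383 6331250245/6528491461 -44179848091/19585474383; 6331250245/6528491461 5798385113/6528491461 -9043073964/6528491461; -44179848091/19585474383 -9043073964/6528491461 58248914027/19585474383]
step 2: x' = [824536368689867/584235361650677, -189951901127739/584235361650677, -604502618195308/584235361650677], P' = [1209840320511455/584235361650677 543270504789021/584235361650677 -1269762395225190/584235361650677; 543270504789021/584235361650677 504437112412428/584235361650677 -779569268073329/584235361650677; -1269762395225190/584235361650677 -779569268073329/584235361650677 1676185360999421/584235361650677]

step 0: x̄ = F·x = [-7, 3, -4]
step 0: P̄ = F·P·Fᵀ + Q = [62 -46 -10; -46 66 23; -10 23 36]
step 0: y = z − H·x̄ = [-1, 31]
step 0: S = H·P̄·Hᵀ + R = [393 95; 95 634]
step 0: K = P̄·Hᵀ·S⁻¹ = [-75118/240137 52920/240137; 98555/240137 -15904/240137; 42393/240137 31903/240137]
step 0: x' = x̄ + K·y = [34679/240137, 128832/240137, -13948/240137]
step 0: P' = (I − K·H)·P̄ = [1405258/240137 755748/240137 -1586614/240137; 755748/240137 525305/240137 -952055/240137; -1586614/240137 -952055/240137 1946503/240137]
step 1: x̄ = F·x = [215820/240137, -125731/240137, 354918/240137]
step 1: P̄ = F·P·Fᵀ + Q = [8675361/240137 -14004726/240137 -17978600/240137; -14004726/240137 25608917/240137 31734113/240137; -17978600/240137 31734113/240137 42824148/240137]
step 1: y = z − H·x̄ = [-823867/240137, -1826620/240137]
step 1: S = H·P̄·Hᵀ + R = [272436405/240137 263864913/240137; 263864913/240137 272826568/240137]
step 1: K = P̄·Hᵀ·S⁻¹ = [-6192346621/19585474383 993340151/6528491461; 2553696262/6528491461 -584271511/6528491461; 3990470243/19585474383 1256497993/6528491461]
step 1: x' = x̄ + K·y = [16179273311/19585474383, -7735158725/6528491461, -13416559891/19585474383]
step 1: P' = (I − K·H)·P̄ = [41821958450/19585474383 6331250245/6528491461 -44179848091/19585474383; 6331250245/6528491461 5798385113/6528491461 -9043073964/6528491461; -44179848091/19585474383 -9043073964/6528491461 58248914027/19585474383]
step 2: x̄ = F·x = [-28886877341/6528491461, 121781892065/19585474383, 4260238018/6528491461]
step 2: P̄ = F·P·Fᵀ + Q = [102480377887/6528491461 -143812671669/6528491461 -174425130732/6528491461; -143812671669/6528491461 822929719799/19585474383 304572747405/6528491461; -174425130732/6528491461 304572747405/6528491461 423542858180/6528491461]
step 2: y = z − H·x̄ = [-295515446950/19585474383, 139028810608/19585474383]
step 2: S = H·P̄·Hᵀ + R = [8236805896979/19585474383 7695318592093/19585474383; 7695318592093/19585474383 8578623294860/19585474383]
step 2: K = P̄·Hᵀ·S⁻¹ = [-183221385647148/584235361650677 8261460923814/53112305604607; 229304956751527/584235361650677 -4646799487284/53112305604607; 117046824852763/584235361650677 9993173392031/53112305604607]
step 2: x' = x̄ + K·y = [824536368689867/584235361650677, -189951901127739/584235361650677, -604502618195308/584235361650677]
step 2: P' = (I − K·H)·P̄ = [1209840320511455/584235361650677 543270504789021/584235361650677 -1269762395225190/584235361650677; 543270504789021/584235361650677 504437112412428/584235361650677 -779569268073329/584235361650677; -1269762395225190/584235361650677 -779569268073329/584235361650677 1676185360999421/584235361650677]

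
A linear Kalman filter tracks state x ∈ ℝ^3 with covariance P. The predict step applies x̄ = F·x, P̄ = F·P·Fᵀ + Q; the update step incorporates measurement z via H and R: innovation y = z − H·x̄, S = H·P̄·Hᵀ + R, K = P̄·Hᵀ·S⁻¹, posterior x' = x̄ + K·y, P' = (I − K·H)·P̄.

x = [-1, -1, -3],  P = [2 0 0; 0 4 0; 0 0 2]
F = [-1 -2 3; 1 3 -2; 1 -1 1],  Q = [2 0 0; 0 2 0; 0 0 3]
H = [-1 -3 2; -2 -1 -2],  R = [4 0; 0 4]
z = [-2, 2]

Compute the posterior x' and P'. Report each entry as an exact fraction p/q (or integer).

x' = [-1552/1343, 4096/6715, -3533/6715]
P' = [9632/1343 -6956/1343 -5312/1343; -6956/1343 28216/6715 20582/6715; -5312/1343 20582/6715 18409/6715]

x̄ = F·x = [-6, 2, -3]
P̄ = F·P·Fᵀ + Q = [38 -38 12; -38 48 -14; 12 -14 11]
y = z − H·x̄ = [4, -14]
S = H·P̄·Hᵀ + R = [410 -170; -170 136]
K = P̄·Hᵀ·S⁻¹ = [9/79 -421/1343; -128/395 9/1343; 24/395 -214/1343]
x' = x̄ + K·y = [-1552/1343, 4096/6715, -3533/6715]
P' = (I − K·H)·P̄ = [9632/1343 -6956/1343 -5312/1343; -6956/1343 28216/6715 20582/6715; -5312/1343 20582/6715 18409/6715]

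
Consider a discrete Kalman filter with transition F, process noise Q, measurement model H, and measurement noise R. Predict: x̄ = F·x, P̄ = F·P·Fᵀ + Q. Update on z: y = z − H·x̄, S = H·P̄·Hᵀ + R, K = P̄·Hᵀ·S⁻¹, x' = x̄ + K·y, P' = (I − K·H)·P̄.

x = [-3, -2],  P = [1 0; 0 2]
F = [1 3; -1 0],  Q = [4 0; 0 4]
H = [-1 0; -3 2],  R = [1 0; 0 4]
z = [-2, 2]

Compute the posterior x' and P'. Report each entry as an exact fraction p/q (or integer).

x̄ = F·x = [-9, 3]
P̄ = F·P·Fᵀ + Q = [23 -1; -1 5]
y = z − H·x̄ = [-11, -31]
S = H·P̄·Hᵀ + R = [24 71; 71 243]
K = P̄·Hᵀ·S⁻¹ = [-548/791 -71/791; -680/791 241/791]
x' = x̄ + K·y = [1110/791, 2382/791]
P' = (I − K·H)·P̄ = [548/791 680/791; 680/791 1502/791]

x' = [1110/791, 2382/791]
P' = [548/791 680/791; 680/791 1502/791]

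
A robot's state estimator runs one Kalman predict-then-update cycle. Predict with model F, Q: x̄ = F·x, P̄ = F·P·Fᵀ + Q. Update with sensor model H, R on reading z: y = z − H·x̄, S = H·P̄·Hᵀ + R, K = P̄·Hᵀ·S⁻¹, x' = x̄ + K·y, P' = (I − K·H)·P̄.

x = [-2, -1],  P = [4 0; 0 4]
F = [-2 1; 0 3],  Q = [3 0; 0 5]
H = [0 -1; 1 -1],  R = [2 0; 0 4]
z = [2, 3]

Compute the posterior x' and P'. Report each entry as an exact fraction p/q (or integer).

x' = [1537/1051, -2016/1051]
P' = [4978/1051 1694/1051; 1694/1051 1926/1051]

x̄ = F·x = [3, -3]
P̄ = F·P·Fᵀ + Q = [23 12; 12 41]
y = z − H·x̄ = [-1, -3]
S = H·P̄·Hᵀ + R = [43 29; 29 44]
K = P̄·Hᵀ·S⁻¹ = [-847/1051 821/1051; -963/1051 -58/1051]
x' = x̄ + K·y = [1537/1051, -2016/1051]
P' = (I − K·H)·P̄ = [4978/1051 1694/1051; 1694/1051 1926/1051]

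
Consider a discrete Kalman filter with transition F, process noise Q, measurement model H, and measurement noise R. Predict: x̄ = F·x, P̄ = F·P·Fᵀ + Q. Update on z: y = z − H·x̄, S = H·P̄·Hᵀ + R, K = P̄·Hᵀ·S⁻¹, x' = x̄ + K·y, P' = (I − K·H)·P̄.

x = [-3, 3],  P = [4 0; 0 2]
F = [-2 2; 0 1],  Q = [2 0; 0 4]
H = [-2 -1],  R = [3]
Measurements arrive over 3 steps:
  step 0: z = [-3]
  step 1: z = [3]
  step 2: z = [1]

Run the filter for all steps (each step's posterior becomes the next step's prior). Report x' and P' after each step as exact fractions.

step 0: x' = [68/43, 17/43], P' = [218/129 -268/129; -268/129 578/129]
step 1: x' = [-55218/30593, 18135/30593], P' = [41938/30593 -45284/30593; -45284/30593 104002/30593]
step 2: x' = [705106/5541313, -5925105/5541313], P' = [7560690/5541313 -8182356/5541313; -8182356/5541313 18835266/5541313]

step 0: x̄ = F·x = [12, 3]
step 0: P̄ = F·P·Fᵀ + Q = [26 4; 4 6]
step 0: y = z − H·x̄ = [24]
step 0: S = H·P̄·Hᵀ + R = [129]
step 0: K = P̄·Hᵀ·S⁻¹ = [-56/129; -14/129]
step 0: x' = x̄ + K·y = [68/43, 17/43]
step 0: P' = (I − K·H)·P̄ = [218/129 -268/129; -268/129 578/129]
step 1: x̄ = F·x = [-102/43, 17/43]
step 1: P̄ = F·P·Fᵀ + Q = [1862/43 564/43; 564/43 1094/129]
step 1: y = z − H·x̄ = [-58/43]
step 1: S = H·P̄·Hᵀ + R = [30593/129]
step 1: K = P̄·Hᵀ·S⁻¹ = [-12864/30593; -4478/30593]
step 1: x' = x̄ + K·y = [-55218/30593, 18135/30593]
step 1: P' = (I − K·H)·P̄ = [41938/30593 -45284/30593; -45284/30593 104002/30593]
step 2: x̄ = F·x = [146706/30593, 18135/30593]
step 2: P̄ = F·P·Fᵀ + Q = [1007218/30593 298572/30593; 298572/30593 226374/30593]
step 2: y = z − H·x̄ = [342140/30593]
step 2: S = H·P̄·Hᵀ + R = [5541313/30593]
step 2: K = P̄·Hᵀ·S⁻¹ = [-2313008/5541313; -823518/5541313]
step 2: x' = x̄ + K·y = [705106/5541313, -5925105/5541313]
step 2: P' = (I − K·H)·P̄ = [7560690/5541313 -8182356/5541313; -8182356/5541313 18835266/5541313]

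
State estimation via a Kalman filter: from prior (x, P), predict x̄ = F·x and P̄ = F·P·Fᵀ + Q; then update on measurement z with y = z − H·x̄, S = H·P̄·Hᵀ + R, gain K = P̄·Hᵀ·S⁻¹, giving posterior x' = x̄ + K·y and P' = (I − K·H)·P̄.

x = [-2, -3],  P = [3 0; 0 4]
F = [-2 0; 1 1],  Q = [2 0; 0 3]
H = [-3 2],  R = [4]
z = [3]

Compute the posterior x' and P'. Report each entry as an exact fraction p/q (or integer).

x' = [-191/121, -130/121]
P' = [236/121 300/121; 300/121 488/121]

x̄ = F·x = [4, -5]
P̄ = F·P·Fᵀ + Q = [14 -6; -6 10]
y = z − H·x̄ = [25]
S = H·P̄·Hᵀ + R = [242]
K = P̄·Hᵀ·S⁻¹ = [-27/121; 19/121]
x' = x̄ + K·y = [-191/121, -130/121]
P' = (I − K·H)·P̄ = [236/121 300/121; 300/121 488/121]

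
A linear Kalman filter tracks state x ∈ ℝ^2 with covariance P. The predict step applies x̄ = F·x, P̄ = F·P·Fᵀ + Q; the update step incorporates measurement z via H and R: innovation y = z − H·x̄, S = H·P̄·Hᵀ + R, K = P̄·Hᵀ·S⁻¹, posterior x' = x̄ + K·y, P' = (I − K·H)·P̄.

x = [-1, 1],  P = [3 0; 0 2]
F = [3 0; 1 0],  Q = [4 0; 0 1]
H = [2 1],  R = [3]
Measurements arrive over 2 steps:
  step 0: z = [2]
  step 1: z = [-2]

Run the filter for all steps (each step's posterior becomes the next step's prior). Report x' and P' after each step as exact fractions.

step 0: x' = [138/167, 31/167], P' = [136/167 -59/167; -59/167 184/167]
step 1: x' = [-1958/2501, -111/2501], P' = [2028/2501 -912/2501; -912/2501 10653/10004]

step 0: x̄ = F·x = [-3, -1]
step 0: P̄ = F·P·Fᵀ + Q = [31 9; 9 4]
step 0: y = z − H·x̄ = [9]
step 0: S = H·P̄·Hᵀ + R = [167]
step 0: K = P̄·Hᵀ·S⁻¹ = [71/167; 22/167]
step 0: x' = x̄ + K·y = [138/167, 31/167]
step 0: P' = (I − K·H)·P̄ = [136/167 -59/167; -59/167 184/167]
step 1: x̄ = F·x = [414/167, 138/167]
step 1: P̄ = F·P·Fᵀ + Q = [1892/167 408/167; 408/167 303/167]
step 1: y = z − H·x̄ = [-1300/167]
step 1: S = H·P̄·Hᵀ + R = [10004/167]
step 1: K = P̄·Hᵀ·S⁻¹ = [1048/2501; 1119/10004]
step 1: x' = x̄ + K·y = [-1958/2501, -111/2501]
step 1: P' = (I − K·H)·P̄ = [2028/2501 -912/2501; -912/2501 10653/10004]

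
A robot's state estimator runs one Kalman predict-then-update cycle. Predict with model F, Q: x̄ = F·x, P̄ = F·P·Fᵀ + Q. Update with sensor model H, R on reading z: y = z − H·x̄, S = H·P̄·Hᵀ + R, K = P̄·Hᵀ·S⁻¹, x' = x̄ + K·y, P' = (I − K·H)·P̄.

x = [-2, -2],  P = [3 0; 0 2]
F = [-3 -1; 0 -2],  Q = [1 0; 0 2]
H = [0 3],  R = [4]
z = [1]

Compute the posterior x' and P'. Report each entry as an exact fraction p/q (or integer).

x̄ = F·x = [8, 4]
P̄ = F·P·Fᵀ + Q = [30 4; 4 10]
y = z − H·x̄ = [-11]
S = H·P̄·Hᵀ + R = [94]
K = P̄·Hᵀ·S⁻¹ = [6/47; 15/47]
x' = x̄ + K·y = [310/47, 23/47]
P' = (I − K·H)·P̄ = [1338/47 8/47; 8/47 20/47]

x' = [310/47, 23/47]
P' = [1338/47 8/47; 8/47 20/47]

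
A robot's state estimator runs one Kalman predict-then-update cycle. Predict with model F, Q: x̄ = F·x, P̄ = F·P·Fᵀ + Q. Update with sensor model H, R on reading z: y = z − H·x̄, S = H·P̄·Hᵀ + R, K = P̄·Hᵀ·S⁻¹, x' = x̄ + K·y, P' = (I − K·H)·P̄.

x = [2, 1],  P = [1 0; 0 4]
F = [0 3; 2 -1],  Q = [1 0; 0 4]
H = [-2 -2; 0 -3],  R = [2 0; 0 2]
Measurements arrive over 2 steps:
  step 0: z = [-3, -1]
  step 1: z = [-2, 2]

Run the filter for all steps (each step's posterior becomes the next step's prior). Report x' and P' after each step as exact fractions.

step 0: x̄ = F·x = [3, 3]
step 0: P̄ = F·P·Fᵀ + Q = [37 -12; -12 12]
step 0: y = z − H·x̄ = [9, 8]
step 0: S = H·P̄·Hᵀ + R = [102 0; 0 110]
step 0: K = P̄·Hᵀ·S⁻¹ = [-25/51 18/55; 0 -18/55]
step 0: x' = x̄ + K·y = [1128/935, 21/55]
step 0: P' = (I − K·H)·P̄ = [1987/2805 -12/55; -12/55 12/55]
step 1: x̄ = F·x = [63/55, 1899/935]
step 1: P̄ = F·P·Fᵀ + Q = [163/55 -108/55; -108/55 22228/2805]
step 1: y = z − H·x̄ = [74/17, 7567/935]
step 1: S = H·P̄·Hᵀ + R = [1522/51 608/17; 608/17 68554/935]
step 1: K = P̄·Hᵀ·S⁻¹ = [-250575/637421 173442/637421; -16720/637421 -198522/637421]
step 1: x' = x̄ + K·y = [1043073/637421, -384817/637421]
step 1: P' = (I − K·H)·P̄ = [366203/637421 -115628/637421; -115628/637421 132348/637421]

step 0: x' = [1128/935, 21/55], P' = [1987/2805 -12/55; -12/55 12/55]
step 1: x' = [1043073/637421, -384817/637421], P' = [366203/637421 -115628/637421; -115628/637421 132348/637421]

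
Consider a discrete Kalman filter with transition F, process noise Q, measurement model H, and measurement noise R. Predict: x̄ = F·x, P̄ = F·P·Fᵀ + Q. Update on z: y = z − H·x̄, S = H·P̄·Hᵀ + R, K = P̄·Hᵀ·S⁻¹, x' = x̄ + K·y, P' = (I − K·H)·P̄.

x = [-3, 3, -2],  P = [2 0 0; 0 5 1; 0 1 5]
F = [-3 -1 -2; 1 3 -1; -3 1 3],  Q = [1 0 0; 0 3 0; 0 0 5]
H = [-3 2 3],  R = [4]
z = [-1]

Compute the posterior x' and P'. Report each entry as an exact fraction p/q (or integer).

x̄ = F·x = [10, 8, 6]
P̄ = F·P·Fᵀ + Q = [48 -16 -22; -16 49 2; -22 2 79]
y = z − H·x̄ = [-5]
S = H·P̄·Hᵀ + R = [1955]
K = P̄·Hᵀ·S⁻¹ = [-242/1955; 152/1955; 307/1955]
x' = x̄ + K·y = [4152/391, 2976/391, 2039/391]
P' = (I − K·H)·P̄ = [35276/1955 5504/1955 31284/1955; 5504/1955 72691/1955 -42754/1955; 31284/1955 -42754/1955 60196/1955]

x' = [4152/391, 2976/391, 2039/391]
P' = [35276/1955 5504/1955 31284/1955; 5504/1955 72691/1955 -42754/1955; 31284/1955 -42754/1955 60196/1955]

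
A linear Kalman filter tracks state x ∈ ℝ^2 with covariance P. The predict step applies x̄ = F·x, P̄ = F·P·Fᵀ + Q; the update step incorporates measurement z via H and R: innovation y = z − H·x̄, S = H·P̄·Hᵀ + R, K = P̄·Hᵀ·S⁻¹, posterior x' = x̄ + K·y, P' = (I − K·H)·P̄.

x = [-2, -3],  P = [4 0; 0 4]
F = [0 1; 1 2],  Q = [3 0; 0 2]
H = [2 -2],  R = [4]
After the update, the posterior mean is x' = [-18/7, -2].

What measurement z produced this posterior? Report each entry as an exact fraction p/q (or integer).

z = [-2]

x̄ = F·x = [-3, -8]
P̄ = F·P·Fᵀ + Q = [7 8; 8 22]
S = H·P̄·Hᵀ + R = [56]
K = P̄·Hᵀ·S⁻¹ = [-1/28; -1/2]
x' − x̄ = [3/7, 6] = K·y
y = (KᵀK)⁻¹·Kᵀ·(x' − x̄) = [-12]
z = y + H·x̄ = [-12] + [10] = [-2]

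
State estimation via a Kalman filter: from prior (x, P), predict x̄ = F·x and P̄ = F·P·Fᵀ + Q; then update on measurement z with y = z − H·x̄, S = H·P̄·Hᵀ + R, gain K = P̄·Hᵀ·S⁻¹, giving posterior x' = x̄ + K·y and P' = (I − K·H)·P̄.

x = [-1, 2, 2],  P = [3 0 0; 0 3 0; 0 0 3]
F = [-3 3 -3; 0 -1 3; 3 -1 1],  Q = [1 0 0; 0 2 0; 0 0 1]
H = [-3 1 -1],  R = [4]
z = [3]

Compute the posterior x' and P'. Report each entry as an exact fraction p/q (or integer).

x' = [201/146, 356/73, -325/146]
P' = [3691/730 2028/365 -6069/730; 2028/365 3488/365 -2852/365; -6069/730 -2852/365 12051/730]

x̄ = F·x = [3, 4, -3]
P̄ = F·P·Fᵀ + Q = [82 -36 -45; -36 32 12; -45 12 34]
y = z − H·x̄ = [5]
S = H·P̄·Hᵀ + R = [730]
K = P̄·Hᵀ·S⁻¹ = [-237/730; 64/365; 113/730]
x' = x̄ + K·y = [201/146, 356/73, -325/146]
P' = (I − K·H)·P̄ = [3691/730 2028/365 -6069/730; 2028/365 3488/365 -2852/365; -6069/730 -2852/365 12051/730]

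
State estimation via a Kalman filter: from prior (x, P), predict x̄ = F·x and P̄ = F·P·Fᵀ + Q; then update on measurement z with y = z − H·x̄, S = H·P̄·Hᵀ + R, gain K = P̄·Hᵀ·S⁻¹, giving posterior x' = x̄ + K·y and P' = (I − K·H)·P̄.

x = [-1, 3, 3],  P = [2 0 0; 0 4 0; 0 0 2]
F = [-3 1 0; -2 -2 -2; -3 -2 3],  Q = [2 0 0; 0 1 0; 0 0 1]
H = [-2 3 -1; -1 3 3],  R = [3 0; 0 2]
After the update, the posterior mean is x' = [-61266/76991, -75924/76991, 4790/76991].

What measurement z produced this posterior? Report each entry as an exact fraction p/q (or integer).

z = [-1, -2]

x̄ = F·x = [6, -10, 6]
P̄ = F·P·Fᵀ + Q = [24 4 10; 4 33 16; 10 16 53]
S = H·P̄·Hᵀ + R = [345 196; 196 1004]
K = P̄·Hᵀ·S⁻¹ = [-12428/76991 7613/153982; 11818/76991 34635/307964; -15928/76991 72865/307964]
x' − x̄ = [-523212/76991, 693986/76991, -457156/76991] = K·y
y = (KᵀK)⁻¹·Kᵀ·(x' − x̄) = [47, 16]
z = y + H·x̄ = [47, 16] + [-48, -18] = [-1, -2]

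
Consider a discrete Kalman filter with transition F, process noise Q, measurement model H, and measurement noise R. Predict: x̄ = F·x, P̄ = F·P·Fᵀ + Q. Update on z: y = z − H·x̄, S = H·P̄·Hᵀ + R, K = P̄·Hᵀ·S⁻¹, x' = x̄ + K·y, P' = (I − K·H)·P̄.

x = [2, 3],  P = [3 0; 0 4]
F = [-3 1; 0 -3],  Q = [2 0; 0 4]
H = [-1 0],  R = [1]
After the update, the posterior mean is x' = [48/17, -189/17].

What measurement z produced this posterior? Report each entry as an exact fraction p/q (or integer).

z = [-3]

x̄ = F·x = [-3, -9]
P̄ = F·P·Fᵀ + Q = [33 -12; -12 40]
S = H·P̄·Hᵀ + R = [34]
K = P̄·Hᵀ·S⁻¹ = [-33/34; 6/17]
x' − x̄ = [99/17, -36/17] = K·y
y = (KᵀK)⁻¹·Kᵀ·(x' − x̄) = [-6]
z = y + H·x̄ = [-6] + [3] = [-3]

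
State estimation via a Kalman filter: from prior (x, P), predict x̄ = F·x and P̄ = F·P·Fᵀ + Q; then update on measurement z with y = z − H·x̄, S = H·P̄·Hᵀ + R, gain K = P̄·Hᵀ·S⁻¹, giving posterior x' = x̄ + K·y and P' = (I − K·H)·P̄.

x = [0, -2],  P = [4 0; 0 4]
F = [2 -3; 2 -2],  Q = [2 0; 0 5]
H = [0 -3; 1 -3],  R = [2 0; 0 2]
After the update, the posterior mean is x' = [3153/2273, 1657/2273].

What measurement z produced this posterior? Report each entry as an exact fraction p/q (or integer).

z = [-2, -1]

x̄ = F·x = [6, 4]
P̄ = F·P·Fᵀ + Q = [54 40; 40 37]
S = H·P̄·Hᵀ + R = [335 213; 213 149]
K = P̄·Hᵀ·S⁻¹ = [-1911/2273 1725/2273; -708/2273 -71/2273]
x' − x̄ = [-10485/2273, -7435/2273] = K·y
y = (KᵀK)⁻¹·Kᵀ·(x' − x̄) = [10, 5]
z = y + H·x̄ = [10, 5] + [-12, -6] = [-2, -1]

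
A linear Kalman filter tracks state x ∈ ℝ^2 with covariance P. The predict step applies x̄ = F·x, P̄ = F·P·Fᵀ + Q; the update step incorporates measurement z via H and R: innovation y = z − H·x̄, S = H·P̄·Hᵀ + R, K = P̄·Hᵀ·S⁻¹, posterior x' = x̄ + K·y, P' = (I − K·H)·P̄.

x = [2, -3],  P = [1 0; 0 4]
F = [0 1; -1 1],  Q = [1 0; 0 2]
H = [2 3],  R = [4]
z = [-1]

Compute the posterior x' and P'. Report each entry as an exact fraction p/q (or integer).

x' = [7/27, -19/27]
P' = [191/135 -98/135; -98/135 104/135]

x̄ = F·x = [-3, -5]
P̄ = F·P·Fᵀ + Q = [5 4; 4 7]
y = z − H·x̄ = [20]
S = H·P̄·Hᵀ + R = [135]
K = P̄·Hᵀ·S⁻¹ = [22/135; 29/135]
x' = x̄ + K·y = [7/27, -19/27]
P' = (I − K·H)·P̄ = [191/135 -98/135; -98/135 104/135]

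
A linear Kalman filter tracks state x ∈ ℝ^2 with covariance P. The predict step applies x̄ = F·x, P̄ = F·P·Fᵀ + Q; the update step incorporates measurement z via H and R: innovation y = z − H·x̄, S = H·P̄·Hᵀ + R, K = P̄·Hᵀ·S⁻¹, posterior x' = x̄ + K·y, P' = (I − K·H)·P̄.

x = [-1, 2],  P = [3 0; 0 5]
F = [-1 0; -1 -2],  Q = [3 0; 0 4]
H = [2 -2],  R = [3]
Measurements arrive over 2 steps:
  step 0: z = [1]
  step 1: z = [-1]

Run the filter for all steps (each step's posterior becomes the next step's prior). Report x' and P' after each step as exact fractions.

step 0: x' = [23/37, 1/37], P' = [210/37 207/37; 207/37 231/37]
step 1: x' = [-2339/4843, 21/4843], P' = [32091/4843 33000/4843; 33000/4843 37458/4843]

step 0: x̄ = F·x = [1, -3]
step 0: P̄ = F·P·Fᵀ + Q = [6 3; 3 27]
step 0: y = z − H·x̄ = [-7]
step 0: S = H·P̄·Hᵀ + R = [111]
step 0: K = P̄·Hᵀ·S⁻¹ = [2/37; -16/37]
step 0: x' = x̄ + K·y = [23/37, 1/37]
step 0: P' = (I − K·H)·P̄ = [210/37 207/37; 207/37 231/37]
step 1: x̄ = F·x = [-23/37, -25/37]
step 1: P̄ = F·P·Fᵀ + Q = [321/37 624/37; 624/37 2110/37]
step 1: y = z − H·x̄ = [-41/37]
step 1: S = H·P̄·Hᵀ + R = [4843/37]
step 1: K = P̄·Hᵀ·S⁻¹ = [-606/4843; -2972/4843]
step 1: x' = x̄ + K·y = [-2339/4843, 21/4843]
step 1: P' = (I − K·H)·P̄ = [32091/4843 33000/4843; 33000/4843 37458/4843]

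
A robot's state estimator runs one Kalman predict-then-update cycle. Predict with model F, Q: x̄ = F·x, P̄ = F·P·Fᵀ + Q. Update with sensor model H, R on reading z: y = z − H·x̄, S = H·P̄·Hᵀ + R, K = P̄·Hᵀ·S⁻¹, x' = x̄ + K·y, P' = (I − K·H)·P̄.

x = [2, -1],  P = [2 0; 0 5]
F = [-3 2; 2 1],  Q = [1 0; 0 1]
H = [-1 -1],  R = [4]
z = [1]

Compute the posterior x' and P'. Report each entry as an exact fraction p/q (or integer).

x̄ = F·x = [-8, 3]
P̄ = F·P·Fᵀ + Q = [39 -2; -2 14]
y = z − H·x̄ = [-4]
S = H·P̄·Hᵀ + R = [53]
K = P̄·Hᵀ·S⁻¹ = [-37/53; -12/53]
x' = x̄ + K·y = [-276/53, 207/53]
P' = (I − K·H)·P̄ = [698/53 -550/53; -550/53 598/53]

x' = [-276/53, 207/53]
P' = [698/53 -550/53; -550/53 598/53]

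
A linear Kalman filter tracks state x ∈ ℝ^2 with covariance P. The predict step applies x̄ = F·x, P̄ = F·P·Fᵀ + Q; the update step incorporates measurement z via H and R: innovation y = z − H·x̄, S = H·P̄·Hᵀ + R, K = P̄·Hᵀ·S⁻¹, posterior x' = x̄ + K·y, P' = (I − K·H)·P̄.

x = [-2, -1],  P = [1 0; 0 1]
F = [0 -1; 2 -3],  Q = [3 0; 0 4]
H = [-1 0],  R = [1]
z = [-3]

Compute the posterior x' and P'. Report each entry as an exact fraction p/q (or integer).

x̄ = F·x = [1, -1]
P̄ = F·P·Fᵀ + Q = [4 3; 3 17]
y = z − H·x̄ = [-2]
S = H·P̄·Hᵀ + R = [5]
K = P̄·Hᵀ·S⁻¹ = [-4/5; -3/5]
x' = x̄ + K·y = [13/5, 1/5]
P' = (I − K·H)·P̄ = [4/5 3/5; 3/5 76/5]

x' = [13/5, 1/5]
P' = [4/5 3/5; 3/5 76/5]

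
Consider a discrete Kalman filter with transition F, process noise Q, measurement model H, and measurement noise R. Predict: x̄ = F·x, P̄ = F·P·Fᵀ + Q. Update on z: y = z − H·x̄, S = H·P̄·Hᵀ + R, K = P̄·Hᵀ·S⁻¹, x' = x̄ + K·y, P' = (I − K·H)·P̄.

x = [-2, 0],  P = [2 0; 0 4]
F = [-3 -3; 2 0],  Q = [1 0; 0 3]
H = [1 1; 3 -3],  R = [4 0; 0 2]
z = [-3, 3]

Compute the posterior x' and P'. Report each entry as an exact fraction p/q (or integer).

x' = [-9371/9964, -19529/9964]
P' = [8979/9964 7789/9964; 7789/9964 8803/9964]

x̄ = F·x = [6, -4]
P̄ = F·P·Fᵀ + Q = [55 -12; -12 11]
y = z − H·x̄ = [-5, -27]
S = H·P̄·Hᵀ + R = [46 132; 132 812]
K = P̄·Hᵀ·S⁻¹ = [1048/2491 1785/9964; 1037/2491 -1521/9964]
x' = x̄ + K·y = [-9371/9964, -19529/9964]
P' = (I − K·H)·P̄ = [8979/9964 7789/9964; 7789/9964 8803/9964]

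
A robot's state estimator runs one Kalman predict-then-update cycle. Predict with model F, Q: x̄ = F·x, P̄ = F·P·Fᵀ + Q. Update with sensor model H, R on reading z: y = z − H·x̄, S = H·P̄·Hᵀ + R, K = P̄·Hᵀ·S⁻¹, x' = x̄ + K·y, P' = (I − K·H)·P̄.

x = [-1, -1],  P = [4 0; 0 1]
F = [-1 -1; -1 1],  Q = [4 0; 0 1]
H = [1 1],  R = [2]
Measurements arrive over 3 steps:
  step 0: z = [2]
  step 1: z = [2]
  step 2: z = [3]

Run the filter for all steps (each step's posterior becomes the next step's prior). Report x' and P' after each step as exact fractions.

step 0: x̄ = F·x = [2, 0]
step 0: P̄ = F·P·Fᵀ + Q = [9 3; 3 6]
step 0: y = z − H·x̄ = [0]
step 0: S = H·P̄·Hᵀ + R = [23]
step 0: K = P̄·Hᵀ·S⁻¹ = [12/23; 9/23]
step 0: x' = x̄ + K·y = [2, 0]
step 0: P' = (I − K·H)·P̄ = [63/23 -39/23; -39/23 57/23]
step 1: x̄ = F·x = [-2, -2]
step 1: P̄ = F·P·Fᵀ + Q = [134/23 6/23; 6/23 221/23]
step 1: y = z − H·x̄ = [6]
step 1: S = H·P̄·Hᵀ + R = [413/23]
step 1: K = P̄·Hᵀ·S⁻¹ = [20/59; 227/413]
step 1: x' = x̄ + K·y = [2/59, 536/413]
step 1: P' = (I − K·H)·P̄ = [222/59 -182/59; -182/59 1728/413]
step 2: x̄ = F·x = [-550/413, 522/413]
step 2: P̄ = F·P·Fᵀ + Q = [2386/413 -174/413; -174/413 6243/413]
step 2: y = z − H·x̄ = [181/59]
step 2: S = H·P̄·Hᵀ + R = [1301/59]
step 2: K = P̄·Hᵀ·S⁻¹ = [316/1301; 867/1301]
step 2: x' = x̄ + K·y = [-5342/9107, 30129/9107]
step 2: P' = (I − K·H)·P̄ = [40766/9107 -36342/9107; -36342/9107 48480/9107]

step 0: x' = [2, 0], P' = [63/23 -39/23; -39/23 57/23]
step 1: x' = [2/59, 536/413], P' = [222/59 -182/59; -182/59 1728/413]
step 2: x' = [-5342/9107, 30129/9107], P' = [40766/9107 -36342/9107; -36342/9107 48480/9107]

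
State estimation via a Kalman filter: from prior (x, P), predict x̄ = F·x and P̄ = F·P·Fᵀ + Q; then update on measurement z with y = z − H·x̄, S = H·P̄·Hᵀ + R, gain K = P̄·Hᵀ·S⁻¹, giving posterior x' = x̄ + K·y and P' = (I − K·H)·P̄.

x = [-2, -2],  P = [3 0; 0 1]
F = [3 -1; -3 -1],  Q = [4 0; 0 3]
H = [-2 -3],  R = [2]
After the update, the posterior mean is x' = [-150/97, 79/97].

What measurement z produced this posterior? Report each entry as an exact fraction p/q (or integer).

z = [1]

x̄ = F·x = [-4, 8]
P̄ = F·P·Fᵀ + Q = [32 -26; -26 31]
S = H·P̄·Hᵀ + R = [97]
K = P̄·Hᵀ·S⁻¹ = [14/97; -41/97]
x' − x̄ = [238/97, -697/97] = K·y
y = (KᵀK)⁻¹·Kᵀ·(x' − x̄) = [17]
z = y + H·x̄ = [17] + [-16] = [1]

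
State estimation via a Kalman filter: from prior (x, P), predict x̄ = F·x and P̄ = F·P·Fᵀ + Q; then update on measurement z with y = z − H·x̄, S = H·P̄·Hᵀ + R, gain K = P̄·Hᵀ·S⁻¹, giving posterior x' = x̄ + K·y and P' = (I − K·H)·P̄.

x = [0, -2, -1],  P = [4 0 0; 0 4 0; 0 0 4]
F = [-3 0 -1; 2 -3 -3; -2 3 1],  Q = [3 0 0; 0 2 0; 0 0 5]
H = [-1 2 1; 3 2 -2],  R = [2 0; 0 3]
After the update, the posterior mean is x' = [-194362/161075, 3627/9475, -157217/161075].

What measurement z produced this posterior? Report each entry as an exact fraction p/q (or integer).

z = [1, -1]

x̄ = F·x = [1, 9, -7]
P̄ = F·P·Fᵀ + Q = [43 -12 20; -12 90 -64; 20 -64 61]
S = H·P̄·Hᵀ + R = [218 289; 289 1122]
K = P̄·Hᵀ·S⁻¹ = [-4207/9475 27753/161075; 3824/9475 1312/9475; -2512/9475 -16277/161075]
x' − x̄ = [-355437/161075, -81648/9475, 970308/161075] = K·y
y = (KᵀK)⁻¹·Kᵀ·(x' − x̄) = [-9, -36]
z = y + H·x̄ = [-9, -36] + [10, 35] = [1, -1]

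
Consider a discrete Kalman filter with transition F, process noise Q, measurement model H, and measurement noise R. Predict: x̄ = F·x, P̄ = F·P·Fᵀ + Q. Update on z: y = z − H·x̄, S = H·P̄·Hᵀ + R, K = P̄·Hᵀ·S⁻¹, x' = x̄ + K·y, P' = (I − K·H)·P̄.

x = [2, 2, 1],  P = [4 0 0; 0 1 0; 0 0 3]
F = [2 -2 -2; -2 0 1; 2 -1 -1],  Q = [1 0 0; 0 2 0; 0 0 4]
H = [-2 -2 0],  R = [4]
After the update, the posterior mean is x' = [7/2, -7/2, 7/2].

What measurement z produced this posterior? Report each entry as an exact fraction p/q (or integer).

z = [-1]

x̄ = F·x = [-2, -3, 1]
P̄ = F·P·Fᵀ + Q = [33 -22 24; -22 21 -19; 24 -19 24]
S = H·P̄·Hᵀ + R = [44]
K = P̄·Hᵀ·S⁻¹ = [-1/2; 1/22; -5/22]
x' − x̄ = [11/2, -1/2, 5/2] = K·y
y = (KᵀK)⁻¹·Kᵀ·(x' − x̄) = [-11]
z = y + H·x̄ = [-11] + [10] = [-1]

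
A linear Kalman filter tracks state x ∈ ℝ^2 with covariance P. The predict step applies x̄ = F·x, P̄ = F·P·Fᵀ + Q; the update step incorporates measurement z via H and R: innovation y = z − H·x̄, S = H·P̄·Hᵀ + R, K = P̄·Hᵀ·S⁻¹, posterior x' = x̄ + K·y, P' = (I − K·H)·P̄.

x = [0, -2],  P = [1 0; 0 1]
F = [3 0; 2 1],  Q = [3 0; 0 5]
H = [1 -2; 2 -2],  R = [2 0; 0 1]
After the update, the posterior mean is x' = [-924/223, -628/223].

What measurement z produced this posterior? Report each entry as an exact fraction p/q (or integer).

z = [2, -3]

x̄ = F·x = [0, -2]
P̄ = F·P·Fᵀ + Q = [12 6; 6 10]
S = H·P̄·Hᵀ + R = [30 28; 28 41]
K = P̄·Hᵀ·S⁻¹ = [-168/223 180/223; -175/223 76/223]
x' − x̄ = [-924/223, -182/223] = K·y
y = (KᵀK)⁻¹·Kᵀ·(x' − x̄) = [-2, -7]
z = y + H·x̄ = [-2, -7] + [4, 4] = [2, -3]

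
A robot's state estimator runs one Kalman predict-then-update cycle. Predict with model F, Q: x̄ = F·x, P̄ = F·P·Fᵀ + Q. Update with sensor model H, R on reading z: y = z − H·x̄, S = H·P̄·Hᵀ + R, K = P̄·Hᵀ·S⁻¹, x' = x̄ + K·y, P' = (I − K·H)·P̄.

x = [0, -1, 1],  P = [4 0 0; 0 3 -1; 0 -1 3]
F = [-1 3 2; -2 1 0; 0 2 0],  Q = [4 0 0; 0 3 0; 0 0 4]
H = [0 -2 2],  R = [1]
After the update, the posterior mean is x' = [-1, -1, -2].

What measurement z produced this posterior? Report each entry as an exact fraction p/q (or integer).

z = [-2]

x̄ = F·x = [-1, -1, -2]
P̄ = F·P·Fᵀ + Q = [35 15 14; 15 22 6; 14 6 16]
S = H·P̄·Hᵀ + R = [105]
K = P̄·Hᵀ·S⁻¹ = [-2/105; -32/105; 4/21]
x' − x̄ = [0, 0, 0] = K·y
y = (KᵀK)⁻¹·Kᵀ·(x' − x̄) = [0]
z = y + H·x̄ = [0] + [-2] = [-2]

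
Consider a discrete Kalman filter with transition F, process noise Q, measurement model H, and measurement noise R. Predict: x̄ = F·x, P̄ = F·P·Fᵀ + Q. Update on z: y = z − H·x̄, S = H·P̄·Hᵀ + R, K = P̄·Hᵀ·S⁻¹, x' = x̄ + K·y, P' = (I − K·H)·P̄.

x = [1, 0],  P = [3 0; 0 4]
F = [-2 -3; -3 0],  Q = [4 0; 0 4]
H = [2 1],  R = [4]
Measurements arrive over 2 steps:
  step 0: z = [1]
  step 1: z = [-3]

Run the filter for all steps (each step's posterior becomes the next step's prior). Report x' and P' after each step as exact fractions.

step 0: x' = [346/315, -409/315], P' = [1496/315 -2504/315; -2504/315 5276/315]
step 1: x' = [-1043/7558, -40199/15116], P' = [41788/3779 -74626/3779; -74626/3779 146153/3779]

step 0: x̄ = F·x = [-2, -3]
step 0: P̄ = F·P·Fᵀ + Q = [52 18; 18 31]
step 0: y = z − H·x̄ = [8]
step 0: S = H·P̄·Hᵀ + R = [315]
step 0: K = P̄·Hᵀ·S⁻¹ = [122/315; 67/315]
step 0: x' = x̄ + K·y = [346/315, -409/315]
step 0: P' = (I − K·H)·P̄ = [1496/315 -2504/315; -2504/315 5276/315]
step 1: x̄ = F·x = [107/63, -346/105]
step 1: P̄ = F·P·Fᵀ + Q = [4936/63 -904/21; -904/21 1636/35]
step 1: y = z − H·x̄ = [-977/315]
step 1: S = H·P̄·Hᵀ + R = [60464/315]
step 1: K = P̄·Hᵀ·S⁻¹ = [4475/7558; -3099/15116]
step 1: x' = x̄ + K·y = [-1043/7558, -40199/15116]
step 1: P' = (I − K·H)·P̄ = [41788/3779 -74626/3779; -74626/3779 146153/3779]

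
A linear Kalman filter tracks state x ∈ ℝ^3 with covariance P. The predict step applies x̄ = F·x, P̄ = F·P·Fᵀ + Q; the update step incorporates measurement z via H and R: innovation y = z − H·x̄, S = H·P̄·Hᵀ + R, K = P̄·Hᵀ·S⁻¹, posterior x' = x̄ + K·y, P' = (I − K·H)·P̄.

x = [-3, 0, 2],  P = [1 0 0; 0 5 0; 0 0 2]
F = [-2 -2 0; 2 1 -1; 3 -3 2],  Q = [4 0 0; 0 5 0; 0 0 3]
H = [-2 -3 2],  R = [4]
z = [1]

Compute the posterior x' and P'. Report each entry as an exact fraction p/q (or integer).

x̄ = F·x = [6, -8, -5]
P̄ = F·P·Fᵀ + Q = [28 -14 24; -14 16 -13; 24 -13 65]
y = z − H·x̄ = [-1]
S = H·P̄·Hᵀ + R = [316]
K = P̄·Hᵀ·S⁻¹ = [17/158; -23/158; 121/316]
x' = x̄ + K·y = [931/158, -1241/158, -1701/316]
P' = (I − K·H)·P̄ = [1923/79 -715/79 1735/158; -715/79 735/79 729/158; 1735/158 729/158 5899/316]

x' = [931/158, -1241/158, -1701/316]
P' = [1923/79 -715/79 1735/158; -715/79 735/79 729/158; 1735/158 729/158 5899/316]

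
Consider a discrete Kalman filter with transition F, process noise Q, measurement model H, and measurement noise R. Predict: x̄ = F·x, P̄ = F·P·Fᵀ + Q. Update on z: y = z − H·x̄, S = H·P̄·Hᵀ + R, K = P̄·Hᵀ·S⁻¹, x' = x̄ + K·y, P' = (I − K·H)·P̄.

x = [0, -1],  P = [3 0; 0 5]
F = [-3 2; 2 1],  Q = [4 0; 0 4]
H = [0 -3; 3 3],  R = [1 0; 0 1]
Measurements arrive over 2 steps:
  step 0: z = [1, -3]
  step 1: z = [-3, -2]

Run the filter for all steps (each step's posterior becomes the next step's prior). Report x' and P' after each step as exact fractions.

step 0: x' = [-55040/82261, -27523/82261], P' = [18177/82261 -9071/82261; -9071/82261 9084/82261]
step 1: x' = [-365267897/236161927, 215578276/236161927], P' = [50725975/236161927 -25144040/236161927; -25144040/236161927 25418627/236161927]

step 0: x̄ = F·x = [-2, -1]
step 0: P̄ = F·P·Fᵀ + Q = [51 -8; -8 21]
step 0: y = z − H·x̄ = [-2, 6]
step 0: S = H·P̄·Hᵀ + R = [190 -117; -117 505]
step 0: K = P̄·Hᵀ·S⁻¹ = [27213/82261 27318/82261; -27252/82261 39/82261]
step 0: x' = x̄ + K·y = [-55040/82261, -27523/82261]
step 0: P' = (I − K·H)·P̄ = [18177/82261 -9071/82261; -9071/82261 9084/82261]
step 1: x̄ = F·x = [110074/82261, -137603/82261]
step 1: P̄ = F·P·Fᵀ + Q = [637825/82261 -99965/82261; -99965/82261 374552/82261]
step 1: y = z − H·x̄ = [-659592/82261, -81935/82261]
step 1: S = H·P̄·Hᵀ + R = [3453229/82261 -2471283/82261; -2471283/82261 7394284/82261]
step 1: K = P̄·Hᵀ·S⁻¹ = [75432120/236161927 76745805/236161927; -76255881/236161927 823761/236161927]
step 1: x' = x̄ + K·y = [-365267897/236161927, 215578276/236161927]
step 1: P' = (I − K·H)·P̄ = [50725975/236161927 -25144040/236161927; -25144040/236161927 25418627/236161927]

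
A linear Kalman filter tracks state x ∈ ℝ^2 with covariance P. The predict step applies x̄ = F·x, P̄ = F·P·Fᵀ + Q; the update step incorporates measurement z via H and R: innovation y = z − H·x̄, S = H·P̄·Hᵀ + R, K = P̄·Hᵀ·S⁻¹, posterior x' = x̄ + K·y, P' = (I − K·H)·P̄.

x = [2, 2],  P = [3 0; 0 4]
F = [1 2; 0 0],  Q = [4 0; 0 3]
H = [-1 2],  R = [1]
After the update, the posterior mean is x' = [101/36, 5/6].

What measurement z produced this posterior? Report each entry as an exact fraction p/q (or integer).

x̄ = F·x = [6, 0]
P̄ = F·P·Fᵀ + Q = [23 0; 0 3]
S = H·P̄·Hᵀ + R = [36]
K = P̄·Hᵀ·S⁻¹ = [-23/36; 1/6]
x' − x̄ = [-115/36, 5/6] = K·y
y = (KᵀK)⁻¹·Kᵀ·(x' − x̄) = [5]
z = y + H·x̄ = [5] + [-6] = [-1]

z = [-1]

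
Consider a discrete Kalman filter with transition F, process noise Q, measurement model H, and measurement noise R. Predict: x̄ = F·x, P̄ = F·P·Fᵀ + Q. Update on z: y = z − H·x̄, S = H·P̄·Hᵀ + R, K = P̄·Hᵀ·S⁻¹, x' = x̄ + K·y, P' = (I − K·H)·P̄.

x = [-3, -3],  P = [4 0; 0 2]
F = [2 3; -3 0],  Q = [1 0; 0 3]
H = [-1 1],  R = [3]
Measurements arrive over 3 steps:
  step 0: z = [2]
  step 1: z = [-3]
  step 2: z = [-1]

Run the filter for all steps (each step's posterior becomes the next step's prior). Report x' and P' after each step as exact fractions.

step 0: x̄ = F·x = [-15, 9]
step 0: P̄ = F·P·Fᵀ + Q = [35 -24; -24 39]
step 0: y = z − H·x̄ = [-22]
step 0: S = H·P̄·Hᵀ + R = [125]
step 0: K = P̄·Hᵀ·S⁻¹ = [-59/125; 63/125]
step 0: x' = x̄ + K·y = [-577/125, -261/125]
step 0: P' = (I − K·H)·P̄ = [894/125 717/125; 717/125 906/125]
step 1: x̄ = F·x = [-1937/125, 1731/125]
step 1: P̄ = F·P·Fᵀ + Q = [20459/125 -11817/125; -11817/125 8421/125]
step 1: y = z − H·x̄ = [-4043/125]
step 1: S = H·P̄·Hᵀ + R = [52889/125]
step 1: K = P̄·Hᵀ·S⁻¹ = [-32276/52889; 20238/52889]
step 1: x' = x̄ + K·y = [224367/52889, 77829/52889]
step 1: P' = (I − K·H)·P̄ = [322527/52889 225699/52889; 225699/52889 286413/52889]
step 2: x̄ = F·x = [682221/52889, -673101/52889]
step 2: P̄ = F·P·Fᵀ + Q = [6629102/52889 -3966453/52889; -3966453/52889 3061410/52889]
step 2: y = z − H·x̄ = [1302433/52889]
step 2: S = H·P̄·Hᵀ + R = [17782085/52889]
step 2: K = P̄·Hᵀ·S⁻¹ = [-2119111/3556417; 7027863/17782085]
step 2: x' = x̄ + K·y = [-6310154/3556417, -53240154/17782085]
step 2: P' = (I − K·H)·P̄ = [21227361/3556417 14870028/3556417; 14870028/3556417 95433729/17782085]

step 0: x' = [-577/125, -261/125], P' = [894/125 717/125; 717/125 906/125]
step 1: x' = [224367/52889, 77829/52889], P' = [322527/52889 225699/52889; 225699/52889 286413/52889]
step 2: x' = [-6310154/3556417, -53240154/17782085], P' = [21227361/3556417 14870028/3556417; 14870028/3556417 95433729/17782085]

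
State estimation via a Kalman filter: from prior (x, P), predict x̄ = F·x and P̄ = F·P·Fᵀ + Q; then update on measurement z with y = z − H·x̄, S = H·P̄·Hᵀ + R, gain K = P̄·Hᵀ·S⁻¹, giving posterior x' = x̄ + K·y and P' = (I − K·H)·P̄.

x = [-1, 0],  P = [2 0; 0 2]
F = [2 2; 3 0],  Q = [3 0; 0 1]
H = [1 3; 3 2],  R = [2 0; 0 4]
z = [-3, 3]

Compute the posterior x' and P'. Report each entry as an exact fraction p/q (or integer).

x' = [23299/12471, -6438/4157]
P' = [9700/12471 -1704/4157; -1704/4157 1642/4157]

x̄ = F·x = [-2, -3]
P̄ = F·P·Fᵀ + Q = [19 12; 12 19]
y = z − H·x̄ = [8, 15]
S = H·P̄·Hᵀ + R = [264 303; 303 395]
K = P̄·Hᵀ·S⁻¹ = [-2818/12471 1573/4157; 1611/4157 -457/4157]
x' = x̄ + K·y = [23299/12471, -6438/4157]
P' = (I − K·H)·P̄ = [9700/12471 -1704/4157; -1704/4157 1642/4157]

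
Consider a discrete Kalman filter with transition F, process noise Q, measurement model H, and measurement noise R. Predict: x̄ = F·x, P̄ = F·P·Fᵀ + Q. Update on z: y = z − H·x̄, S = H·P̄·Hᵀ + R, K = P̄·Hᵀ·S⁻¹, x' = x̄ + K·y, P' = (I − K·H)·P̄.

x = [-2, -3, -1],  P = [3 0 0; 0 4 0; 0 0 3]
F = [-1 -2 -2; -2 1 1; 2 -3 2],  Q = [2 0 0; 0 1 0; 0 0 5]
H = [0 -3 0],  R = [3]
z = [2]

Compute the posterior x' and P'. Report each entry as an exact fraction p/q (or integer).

x̄ = F·x = [10, 0, 3]
P̄ = F·P·Fᵀ + Q = [33 -8 6; -8 20 -18; 6 -18 65]
y = z − H·x̄ = [2]
S = H·P̄·Hᵀ + R = [183]
K = P̄·Hᵀ·S⁻¹ = [8/61; -20/61; 18/61]
x' = x̄ + K·y = [626/61, -40/61, 219/61]
P' = (I − K·H)·P̄ = [1821/61 -8/61 -66/61; -8/61 20/61 -18/61; -66/61 -18/61 2993/61]

x' = [626/61, -40/61, 219/61]
P' = [1821/61 -8/61 -66/61; -8/61 20/61 -18/61; -66/61 -18/61 2993/61]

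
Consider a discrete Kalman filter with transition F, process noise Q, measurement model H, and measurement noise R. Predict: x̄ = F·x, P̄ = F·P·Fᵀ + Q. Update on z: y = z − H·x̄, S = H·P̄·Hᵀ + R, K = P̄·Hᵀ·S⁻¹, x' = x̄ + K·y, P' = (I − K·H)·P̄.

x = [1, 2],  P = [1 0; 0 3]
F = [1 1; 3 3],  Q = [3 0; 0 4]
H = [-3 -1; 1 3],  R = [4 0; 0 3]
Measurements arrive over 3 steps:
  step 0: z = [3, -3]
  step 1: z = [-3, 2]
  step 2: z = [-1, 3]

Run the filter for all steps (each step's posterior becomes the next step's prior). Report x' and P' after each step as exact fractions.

step 0: x' = [-7404/10997, -8103/10997], P' = [5388/10997 -2712/10997; -2712/10997 4696/10997]
step 1: x' = [17584516/22928633, 6376983/22928633], P' = [11232348/22928633 -5637144/22928633; -5637144/22928633 9600280/22928633]
step 2: x' = [2260363320/47412946637, 49642062481/47412946637], P' = [23226764172/47412946637 -11656394616/47412946637; -11656394616/47412946637 19847891320/47412946637]

step 0: x̄ = F·x = [3, 9]
step 0: P̄ = F·P·Fᵀ + Q = [7 12; 12 40]
step 0: y = z − H·x̄ = [21, -33]
step 0: S = H·P̄·Hᵀ + R = [179 -261; -261 442]
step 0: K = P̄·Hᵀ·S⁻¹ = [-3363/10997 -916/10997; 860/10997 3792/10997]
step 0: x' = x̄ + K·y = [-7404/10997, -8103/10997]
step 0: P' = (I − K·H)·P̄ = [5388/10997 -2712/10997; -2712/10997 4696/10997]
step 1: x̄ = F·x = [-15507/10997, -46521/10997]
step 1: P̄ = F·P·Fᵀ + Q = [37651/10997 13980/10997; 13980/10997 85928/10997]
step 1: y = z − H·x̄ = [-126033/10997, 177064/10997]
step 1: S = H·P̄·Hᵀ + R = [552655/10997 -510537/10997; -510537/10997 927874/10997]
step 1: K = P̄·Hᵀ·S⁻¹ = [-7014975/22928633 -1893028/22928633; 1827788/22928633 7721232/22928633]
step 1: x' = x̄ + K·y = [17584516/22928633, 6376983/22928633]
step 1: P' = (I − K·H)·P̄ = [11232348/22928633 -5637144/22928633; -5637144/22928633 9600280/22928633]
step 2: x̄ = F·x = [23961499/22928633, 71884497/22928633]
step 2: P̄ = F·P·Fᵀ + Q = [78344239/22928633 28675020/22928633; 28675020/22928633 177739592/22928633]
step 2: y = z − H·x̄ = [120840361/22928633, -170829091/22928633]
step 2: S = H·P̄·Hᵀ + R = [1146602395/22928633 -1055001693/22928633; -1055001693/22928633 1918836586/22928633]
step 2: K = P̄·Hᵀ·S⁻¹ = [-14505974475/47412946637 -3914139892/47412946637; 3780323132/47412946637 15962426448/47412946637]
step 2: x' = x̄ + K·y = [2260363320/47412946637, 49642062481/47412946637]
step 2: P' = (I − K·H)·P̄ = [23226764172/47412946637 -11656394616/47412946637; -11656394616/47412946637 19847891320/47412946637]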